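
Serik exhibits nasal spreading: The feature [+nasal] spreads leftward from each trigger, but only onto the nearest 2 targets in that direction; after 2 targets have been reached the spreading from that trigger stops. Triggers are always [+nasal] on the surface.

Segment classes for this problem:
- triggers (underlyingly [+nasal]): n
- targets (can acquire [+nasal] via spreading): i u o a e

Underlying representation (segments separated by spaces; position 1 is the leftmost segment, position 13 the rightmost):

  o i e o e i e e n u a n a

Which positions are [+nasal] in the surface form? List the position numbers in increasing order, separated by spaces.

From /n/ at 9 leftward: 8 /e/ → [+nasal]; 7 /e/ → [+nasal]; bound reached.
From /n/ at 12 leftward: 11 /a/ → [+nasal]; 10 /u/ → [+nasal]; bound reached.
Targets with no active source: positions 1 2 3 4 5 6 13 stay [-nasal].

7 8 9 10 11 12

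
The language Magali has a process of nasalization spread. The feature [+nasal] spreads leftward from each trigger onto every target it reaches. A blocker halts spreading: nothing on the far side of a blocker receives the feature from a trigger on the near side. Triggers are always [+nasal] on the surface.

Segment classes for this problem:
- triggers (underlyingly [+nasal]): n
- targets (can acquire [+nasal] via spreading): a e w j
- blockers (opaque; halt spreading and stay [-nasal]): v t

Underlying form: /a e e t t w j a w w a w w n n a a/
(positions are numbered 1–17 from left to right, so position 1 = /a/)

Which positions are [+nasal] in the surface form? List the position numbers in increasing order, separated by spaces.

From /n/ at 14 leftward: 13 /w/ → [+nasal]; 12 /w/ → [+nasal]; 11 /a/ → [+nasal]; 10 /w/ → [+nasal]; 9 /w/ → [+nasal]; 8 /a/ → [+nasal]; 7 /j/ → [+nasal]; 6 /w/ → [+nasal]; 5 /t/ blocks.
From /n/ at 15 leftward: 14 /n/ is itself a trigger — this domain ends here.
Targets with no active source: positions 1 2 3 16 17 stay [-nasal].

6 7 8 9 10 11 12 13 14 15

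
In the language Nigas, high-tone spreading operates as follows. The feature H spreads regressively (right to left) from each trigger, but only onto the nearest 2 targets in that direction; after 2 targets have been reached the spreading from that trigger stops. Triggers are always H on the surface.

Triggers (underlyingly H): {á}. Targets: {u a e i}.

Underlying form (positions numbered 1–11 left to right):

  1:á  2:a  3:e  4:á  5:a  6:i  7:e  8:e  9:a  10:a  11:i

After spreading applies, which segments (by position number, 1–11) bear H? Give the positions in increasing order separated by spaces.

From /á/ at 1 leftward: word edge.
From /á/ at 4 leftward: 3 /e/ → H; 2 /a/ → H; bound reached.
Targets with no active source: positions 5 6 7 8 9 10 11 stay [-high tone].

1 2 3 4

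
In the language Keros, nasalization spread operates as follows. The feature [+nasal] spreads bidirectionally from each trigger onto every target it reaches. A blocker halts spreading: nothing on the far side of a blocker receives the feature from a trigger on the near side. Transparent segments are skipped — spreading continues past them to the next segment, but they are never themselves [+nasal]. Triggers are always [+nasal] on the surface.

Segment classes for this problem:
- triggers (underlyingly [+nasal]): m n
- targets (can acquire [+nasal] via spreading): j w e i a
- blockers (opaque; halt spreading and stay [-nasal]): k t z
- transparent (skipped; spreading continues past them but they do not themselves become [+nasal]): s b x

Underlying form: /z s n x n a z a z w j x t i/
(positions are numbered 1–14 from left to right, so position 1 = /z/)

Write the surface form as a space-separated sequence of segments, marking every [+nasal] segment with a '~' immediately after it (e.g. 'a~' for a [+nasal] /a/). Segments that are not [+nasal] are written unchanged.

From /n/ at 3 rightward: 4 /x/ transparent; 5 /n/ is itself a trigger — this domain ends here.
From /n/ at 3 leftward: 2 /s/ transparent; 1 /z/ blocks.
From /n/ at 5 rightward: 6 /a/ → [+nasal]; 7 /z/ blocks.
From /n/ at 5 leftward: 4 /x/ transparent; 3 /n/ is itself a trigger — this domain ends here.
Targets with no active source: positions 8 10 11 14 stay [-nasal].
[+nasal] positions on the surface: 3 5 6.

z s n~ x n~ a~ z a z w j x t i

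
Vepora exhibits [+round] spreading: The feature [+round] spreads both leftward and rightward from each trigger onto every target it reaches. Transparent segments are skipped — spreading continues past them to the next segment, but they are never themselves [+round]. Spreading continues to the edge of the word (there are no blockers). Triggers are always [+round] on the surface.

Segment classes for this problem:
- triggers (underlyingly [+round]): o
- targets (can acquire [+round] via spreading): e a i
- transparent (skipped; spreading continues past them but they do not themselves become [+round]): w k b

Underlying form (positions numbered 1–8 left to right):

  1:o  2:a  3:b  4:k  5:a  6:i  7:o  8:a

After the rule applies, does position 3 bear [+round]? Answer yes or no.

From /o/ at 1 rightward: 2 /a/ → [+round]; 3 /b/ transparent; 4 /k/ transparent; 5 /a/ → [+round]; 6 /i/ → [+round]; 7 /o/ is itself a trigger — this domain ends here.
From /o/ at 1 leftward: word edge.
From /o/ at 7 rightward: 8 /a/ → [+round]; word edge.
From /o/ at 7 leftward: 6 /i/ → [+round]; 5 /a/ → [+round]; 4 /k/ transparent; 3 /b/ transparent; 2 /a/ → [+round]; 1 /o/ is itself a trigger — this domain ends here.
[+round] positions on the surface: 1 2 5 6 7 8.

no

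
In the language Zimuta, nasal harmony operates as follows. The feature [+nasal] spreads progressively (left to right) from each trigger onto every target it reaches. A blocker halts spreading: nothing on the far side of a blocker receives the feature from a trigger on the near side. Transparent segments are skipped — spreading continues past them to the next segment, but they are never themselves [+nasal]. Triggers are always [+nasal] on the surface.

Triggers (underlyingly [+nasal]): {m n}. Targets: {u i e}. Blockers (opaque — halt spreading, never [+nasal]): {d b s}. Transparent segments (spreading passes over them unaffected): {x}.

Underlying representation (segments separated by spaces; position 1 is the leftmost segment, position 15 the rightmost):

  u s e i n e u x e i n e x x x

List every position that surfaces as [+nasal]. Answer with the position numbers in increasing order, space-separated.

5 6 7 9 10 11 12

From /n/ at 5 rightward: 6 /e/ → [+nasal]; 7 /u/ → [+nasal]; 8 /x/ transparent; 9 /e/ → [+nasal]; 10 /i/ → [+nasal]; 11 /n/ is itself a trigger — this domain ends here.
From /n/ at 11 rightward: 12 /e/ → [+nasal]; 13 /x/ transparent; 14 /x/ transparent; 15 /x/ transparent; word edge.
Targets with no active source: positions 1 3 4 stay [-nasal].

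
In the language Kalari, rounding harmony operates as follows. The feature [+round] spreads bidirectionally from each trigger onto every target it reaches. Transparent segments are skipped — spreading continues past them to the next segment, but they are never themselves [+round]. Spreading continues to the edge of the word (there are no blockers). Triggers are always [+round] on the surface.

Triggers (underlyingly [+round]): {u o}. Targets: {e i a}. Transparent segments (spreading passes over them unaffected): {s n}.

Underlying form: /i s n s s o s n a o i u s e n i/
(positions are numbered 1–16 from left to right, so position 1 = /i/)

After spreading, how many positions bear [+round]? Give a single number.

From /o/ at 6 rightward: 7 /s/ transparent; 8 /n/ transparent; 9 /a/ → [+round]; 10 /o/ is itself a trigger — this domain ends here.
From /o/ at 6 leftward: 5 /s/ transparent; 4 /s/ transparent; 3 /n/ transparent; 2 /s/ transparent; 1 /i/ → [+round]; word edge.
From /o/ at 10 rightward: 11 /i/ → [+round]; 12 /u/ is itself a trigger — this domain ends here.
From /o/ at 10 leftward: 9 /a/ → [+round]; 8 /n/ transparent; 7 /s/ transparent; 6 /o/ is itself a trigger — this domain ends here.
From /u/ at 12 rightward: 13 /s/ transparent; 14 /e/ → [+round]; 15 /n/ transparent; 16 /i/ → [+round]; word edge.
From /u/ at 12 leftward: 11 /i/ → [+round]; 10 /o/ is itself a trigger — this domain ends here.
[+round] positions on the surface: 1 6 9 10 11 12 14 16.

8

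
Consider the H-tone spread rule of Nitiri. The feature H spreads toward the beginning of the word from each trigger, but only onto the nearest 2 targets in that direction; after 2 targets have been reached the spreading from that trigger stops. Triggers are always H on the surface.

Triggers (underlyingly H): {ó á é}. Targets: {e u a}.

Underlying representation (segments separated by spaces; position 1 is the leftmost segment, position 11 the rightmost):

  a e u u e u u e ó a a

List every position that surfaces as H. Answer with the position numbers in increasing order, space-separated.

From /ó/ at 9 leftward: 8 /e/ → H; 7 /u/ → H; bound reached.
Targets with no active source: positions 1 2 3 4 5 6 10 11 stay [-high tone].

7 8 9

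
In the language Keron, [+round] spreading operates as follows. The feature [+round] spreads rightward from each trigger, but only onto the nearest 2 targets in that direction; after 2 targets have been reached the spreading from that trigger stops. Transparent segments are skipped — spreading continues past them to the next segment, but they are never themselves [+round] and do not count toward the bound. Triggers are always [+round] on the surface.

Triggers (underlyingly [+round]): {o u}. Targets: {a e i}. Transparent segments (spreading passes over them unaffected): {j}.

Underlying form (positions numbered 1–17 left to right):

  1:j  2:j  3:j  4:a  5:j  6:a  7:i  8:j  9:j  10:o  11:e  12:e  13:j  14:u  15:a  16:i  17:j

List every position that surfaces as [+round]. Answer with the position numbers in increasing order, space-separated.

From /o/ at 10 rightward: 11 /e/ → [+round]; 12 /e/ → [+round]; bound reached.
From /u/ at 14 rightward: 15 /a/ → [+round]; 16 /i/ → [+round]; bound reached.
Targets with no active source: positions 4 6 7 stay [-round].

10 11 12 14 15 16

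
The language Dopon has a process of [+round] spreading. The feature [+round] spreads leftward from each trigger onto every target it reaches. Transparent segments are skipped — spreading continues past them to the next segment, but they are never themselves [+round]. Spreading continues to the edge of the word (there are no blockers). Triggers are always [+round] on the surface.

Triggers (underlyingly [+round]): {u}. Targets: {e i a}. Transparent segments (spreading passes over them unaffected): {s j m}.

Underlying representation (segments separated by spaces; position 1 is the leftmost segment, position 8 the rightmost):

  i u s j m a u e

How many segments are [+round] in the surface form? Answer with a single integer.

4

From /u/ at 2 leftward: 1 /i/ → [+round]; word edge.
From /u/ at 7 leftward: 6 /a/ → [+round]; 5 /m/ transparent; 4 /j/ transparent; 3 /s/ transparent; 2 /u/ is itself a trigger — this domain ends here.
Target with no active source: position 8 stays [-round].
[+round] positions on the surface: 1 2 6 7.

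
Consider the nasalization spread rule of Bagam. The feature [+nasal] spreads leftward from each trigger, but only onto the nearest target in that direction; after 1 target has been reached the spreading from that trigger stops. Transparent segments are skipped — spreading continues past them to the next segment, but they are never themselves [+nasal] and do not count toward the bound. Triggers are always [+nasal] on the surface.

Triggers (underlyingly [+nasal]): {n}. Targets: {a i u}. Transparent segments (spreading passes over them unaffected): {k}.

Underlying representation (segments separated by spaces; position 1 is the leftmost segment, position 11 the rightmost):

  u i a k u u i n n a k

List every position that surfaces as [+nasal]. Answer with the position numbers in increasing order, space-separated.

From /n/ at 8 leftward: 7 /i/ → [+nasal]; bound reached.
From /n/ at 9 leftward: 8 /n/ is itself a trigger — this domain ends here.
Targets with no active source: positions 1 2 3 5 6 10 stay [-nasal].

7 8 9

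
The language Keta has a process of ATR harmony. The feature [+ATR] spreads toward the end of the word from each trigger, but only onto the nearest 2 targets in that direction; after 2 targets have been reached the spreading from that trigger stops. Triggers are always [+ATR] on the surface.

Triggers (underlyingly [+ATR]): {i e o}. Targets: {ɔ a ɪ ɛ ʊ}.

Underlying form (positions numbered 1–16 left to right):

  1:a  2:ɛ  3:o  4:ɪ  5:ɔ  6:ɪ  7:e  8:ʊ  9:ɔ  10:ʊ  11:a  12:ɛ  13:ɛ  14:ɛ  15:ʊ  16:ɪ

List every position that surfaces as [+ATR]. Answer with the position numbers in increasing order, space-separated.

From /o/ at 3 rightward: 4 /ɪ/ → [+ATR]; 5 /ɔ/ → [+ATR]; bound reached.
From /e/ at 7 rightward: 8 /ʊ/ → [+ATR]; 9 /ɔ/ → [+ATR]; bound reached.
Targets with no active source: positions 1 2 6 10 11 12 13 14 15 16 stay [-ATR].

3 4 5 7 8 9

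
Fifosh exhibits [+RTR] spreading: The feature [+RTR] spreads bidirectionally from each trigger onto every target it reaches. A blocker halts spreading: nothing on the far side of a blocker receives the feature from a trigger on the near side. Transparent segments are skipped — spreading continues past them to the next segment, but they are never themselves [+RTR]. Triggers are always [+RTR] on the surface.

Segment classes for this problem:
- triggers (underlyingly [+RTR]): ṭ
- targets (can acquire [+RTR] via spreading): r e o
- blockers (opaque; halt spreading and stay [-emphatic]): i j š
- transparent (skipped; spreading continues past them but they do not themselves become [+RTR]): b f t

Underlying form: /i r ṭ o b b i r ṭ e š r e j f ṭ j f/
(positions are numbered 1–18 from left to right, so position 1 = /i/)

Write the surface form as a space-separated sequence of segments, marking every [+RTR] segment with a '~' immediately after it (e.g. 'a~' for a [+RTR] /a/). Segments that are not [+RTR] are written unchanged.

From /ṭ/ at 3 rightward: 4 /o/ → [+RTR]; 5 /b/ transparent; 6 /b/ transparent; 7 /i/ blocks.
From /ṭ/ at 3 leftward: 2 /r/ → [+RTR]; 1 /i/ blocks.
From /ṭ/ at 9 rightward: 10 /e/ → [+RTR]; 11 /š/ blocks.
From /ṭ/ at 9 leftward: 8 /r/ → [+RTR]; 7 /i/ blocks.
From /ṭ/ at 16 rightward: 17 /j/ blocks.
From /ṭ/ at 16 leftward: 15 /f/ transparent; 14 /j/ blocks.
Targets with no active source: positions 12 13 stay [-emphatic].
[+RTR] positions on the surface: 2 3 4 8 9 10 16.

i r~ ṭ~ o~ b b i r~ ṭ~ e~ š r e j f ṭ~ j f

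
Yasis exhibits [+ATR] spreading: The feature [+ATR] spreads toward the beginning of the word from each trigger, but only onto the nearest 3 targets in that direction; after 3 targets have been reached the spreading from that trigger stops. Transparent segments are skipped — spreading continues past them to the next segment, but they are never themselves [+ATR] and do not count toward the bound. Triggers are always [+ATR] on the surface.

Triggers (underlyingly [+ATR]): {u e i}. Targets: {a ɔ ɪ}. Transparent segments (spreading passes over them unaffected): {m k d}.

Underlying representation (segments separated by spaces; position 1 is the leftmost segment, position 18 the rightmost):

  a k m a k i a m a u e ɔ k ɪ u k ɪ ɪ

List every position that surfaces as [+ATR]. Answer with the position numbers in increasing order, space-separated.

1 4 6 7 9 10 11 12 14 15

From /i/ at 6 leftward: 5 /k/ transparent; 4 /a/ → [+ATR]; 3 /m/ transparent; 2 /k/ transparent; 1 /a/ → [+ATR]; word edge.
From /u/ at 10 leftward: 9 /a/ → [+ATR]; 8 /m/ transparent; 7 /a/ → [+ATR]; 6 /i/ is itself a trigger — this domain ends here.
From /e/ at 11 leftward: 10 /u/ is itself a trigger — this domain ends here.
From /u/ at 15 leftward: 14 /ɪ/ → [+ATR]; 13 /k/ transparent; 12 /ɔ/ → [+ATR]; 11 /e/ is itself a trigger — this domain ends here.
Targets with no active source: positions 17 18 stay [-ATR].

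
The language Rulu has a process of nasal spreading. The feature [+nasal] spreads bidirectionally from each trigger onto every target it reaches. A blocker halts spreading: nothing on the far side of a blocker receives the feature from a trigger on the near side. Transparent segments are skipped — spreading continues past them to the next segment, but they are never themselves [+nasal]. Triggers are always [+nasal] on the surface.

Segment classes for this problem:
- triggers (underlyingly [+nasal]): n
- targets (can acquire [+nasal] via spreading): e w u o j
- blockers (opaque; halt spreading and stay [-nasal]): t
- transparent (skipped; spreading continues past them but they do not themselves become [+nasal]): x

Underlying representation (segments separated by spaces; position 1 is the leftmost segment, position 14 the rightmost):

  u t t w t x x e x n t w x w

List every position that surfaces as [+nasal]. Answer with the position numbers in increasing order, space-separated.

From /n/ at 10 rightward: 11 /t/ blocks.
From /n/ at 10 leftward: 9 /x/ transparent; 8 /e/ → [+nasal]; 7 /x/ transparent; 6 /x/ transparent; 5 /t/ blocks.
Targets with no active source: positions 1 4 12 14 stay [-nasal].

8 10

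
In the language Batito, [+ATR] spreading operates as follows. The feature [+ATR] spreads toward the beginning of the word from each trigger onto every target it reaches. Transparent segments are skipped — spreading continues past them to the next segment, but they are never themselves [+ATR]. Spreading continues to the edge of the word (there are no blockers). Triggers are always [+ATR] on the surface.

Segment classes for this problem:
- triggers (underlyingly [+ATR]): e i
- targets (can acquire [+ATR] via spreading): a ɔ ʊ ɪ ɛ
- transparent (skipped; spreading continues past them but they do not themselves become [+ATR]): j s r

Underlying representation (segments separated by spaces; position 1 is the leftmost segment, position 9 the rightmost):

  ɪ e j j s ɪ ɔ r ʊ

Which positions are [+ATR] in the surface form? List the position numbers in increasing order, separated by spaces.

1 2

From /e/ at 2 leftward: 1 /ɪ/ → [+ATR]; word edge.
Targets with no active source: positions 6 7 9 stay [-ATR].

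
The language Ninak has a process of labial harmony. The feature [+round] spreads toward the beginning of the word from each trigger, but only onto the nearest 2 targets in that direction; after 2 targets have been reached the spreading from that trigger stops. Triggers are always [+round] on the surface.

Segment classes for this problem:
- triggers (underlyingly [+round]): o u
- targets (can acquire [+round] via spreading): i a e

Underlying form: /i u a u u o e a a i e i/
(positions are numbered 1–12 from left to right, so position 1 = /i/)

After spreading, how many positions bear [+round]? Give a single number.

From /u/ at 2 leftward: 1 /i/ → [+round]; word edge.
From /u/ at 4 leftward: 3 /a/ → [+round]; 2 /u/ is itself a trigger — this domain ends here.
From /u/ at 5 leftward: 4 /u/ is itself a trigger — this domain ends here.
From /o/ at 6 leftward: 5 /u/ is itself a trigger — this domain ends here.
Targets with no active source: positions 7 8 9 10 11 12 stay [-round].
[+round] positions on the surface: 1 2 3 4 5 6.

6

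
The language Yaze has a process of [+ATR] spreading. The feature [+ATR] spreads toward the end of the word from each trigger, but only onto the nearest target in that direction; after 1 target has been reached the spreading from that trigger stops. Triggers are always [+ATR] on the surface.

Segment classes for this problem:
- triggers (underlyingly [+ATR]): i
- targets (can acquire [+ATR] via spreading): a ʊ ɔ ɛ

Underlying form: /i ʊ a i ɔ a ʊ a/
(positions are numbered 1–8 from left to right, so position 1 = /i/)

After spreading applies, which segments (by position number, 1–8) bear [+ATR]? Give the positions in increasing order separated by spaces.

1 2 4 5

From /i/ at 1 rightward: 2 /ʊ/ → [+ATR]; bound reached.
From /i/ at 4 rightward: 5 /ɔ/ → [+ATR]; bound reached.
Targets with no active source: positions 3 6 7 8 stay [-ATR].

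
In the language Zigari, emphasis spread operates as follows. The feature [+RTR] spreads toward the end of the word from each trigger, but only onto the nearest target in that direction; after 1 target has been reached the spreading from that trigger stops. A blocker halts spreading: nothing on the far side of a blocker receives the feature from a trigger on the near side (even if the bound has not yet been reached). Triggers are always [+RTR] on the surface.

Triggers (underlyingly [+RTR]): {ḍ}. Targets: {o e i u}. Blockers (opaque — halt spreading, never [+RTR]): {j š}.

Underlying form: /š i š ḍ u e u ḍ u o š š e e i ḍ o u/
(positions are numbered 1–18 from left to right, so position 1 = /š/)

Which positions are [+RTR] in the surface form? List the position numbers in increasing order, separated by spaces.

From /ḍ/ at 4 rightward: 5 /u/ → [+RTR]; bound reached.
From /ḍ/ at 8 rightward: 9 /u/ → [+RTR]; bound reached.
From /ḍ/ at 16 rightward: 17 /o/ → [+RTR]; bound reached.
Targets with no active source: positions 2 6 7 10 13 14 15 18 stay [-emphatic].

4 5 8 9 16 17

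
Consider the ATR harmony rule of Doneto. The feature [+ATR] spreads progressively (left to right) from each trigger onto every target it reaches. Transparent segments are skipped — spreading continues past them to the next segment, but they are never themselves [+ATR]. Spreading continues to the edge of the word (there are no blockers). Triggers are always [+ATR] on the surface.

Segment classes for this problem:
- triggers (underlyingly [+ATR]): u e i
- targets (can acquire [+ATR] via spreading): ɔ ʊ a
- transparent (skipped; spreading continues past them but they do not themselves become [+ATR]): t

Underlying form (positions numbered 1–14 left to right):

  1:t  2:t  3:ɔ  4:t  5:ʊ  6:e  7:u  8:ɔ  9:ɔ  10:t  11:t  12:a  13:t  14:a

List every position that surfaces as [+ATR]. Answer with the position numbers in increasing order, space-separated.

From /e/ at 6 rightward: 7 /u/ is itself a trigger — this domain ends here.
From /u/ at 7 rightward: 8 /ɔ/ → [+ATR]; 9 /ɔ/ → [+ATR]; 10 /t/ transparent; 11 /t/ transparent; 12 /a/ → [+ATR]; 13 /t/ transparent; 14 /a/ → [+ATR]; word edge.
Targets with no active source: positions 3 5 stay [-ATR].

6 7 8 9 12 14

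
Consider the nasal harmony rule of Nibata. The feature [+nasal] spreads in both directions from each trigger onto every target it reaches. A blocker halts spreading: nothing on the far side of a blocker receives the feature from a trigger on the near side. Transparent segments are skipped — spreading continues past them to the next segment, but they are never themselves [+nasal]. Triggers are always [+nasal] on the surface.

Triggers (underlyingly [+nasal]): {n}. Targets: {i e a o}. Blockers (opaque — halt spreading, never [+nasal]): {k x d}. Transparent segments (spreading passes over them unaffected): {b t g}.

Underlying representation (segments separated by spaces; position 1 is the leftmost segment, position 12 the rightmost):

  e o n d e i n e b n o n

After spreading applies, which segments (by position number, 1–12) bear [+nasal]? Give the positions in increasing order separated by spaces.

From /n/ at 3 rightward: 4 /d/ blocks.
From /n/ at 3 leftward: 2 /o/ → [+nasal]; 1 /e/ → [+nasal]; word edge.
From /n/ at 7 rightward: 8 /e/ → [+nasal]; 9 /b/ transparent; 10 /n/ is itself a trigger — this domain ends here.
From /n/ at 7 leftward: 6 /i/ → [+nasal]; 5 /e/ → [+nasal]; 4 /d/ blocks.
From /n/ at 10 rightward: 11 /o/ → [+nasal]; 12 /n/ is itself a trigger — this domain ends here.
From /n/ at 10 leftward: 9 /b/ transparent; 8 /e/ → [+nasal]; 7 /n/ is itself a trigger — this domain ends here.
From /n/ at 12 rightward: word edge.
From /n/ at 12 leftward: 11 /o/ → [+nasal]; 10 /n/ is itself a trigger — this domain ends here.

1 2 3 5 6 7 8 10 11 12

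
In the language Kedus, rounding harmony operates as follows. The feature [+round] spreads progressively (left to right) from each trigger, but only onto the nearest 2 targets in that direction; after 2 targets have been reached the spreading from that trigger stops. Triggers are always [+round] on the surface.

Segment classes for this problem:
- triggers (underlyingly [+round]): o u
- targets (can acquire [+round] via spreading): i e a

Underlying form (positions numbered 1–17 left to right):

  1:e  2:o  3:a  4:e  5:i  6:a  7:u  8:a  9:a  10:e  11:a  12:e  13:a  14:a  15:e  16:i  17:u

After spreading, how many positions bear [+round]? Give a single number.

7

From /o/ at 2 rightward: 3 /a/ → [+round]; 4 /e/ → [+round]; bound reached.
From /u/ at 7 rightward: 8 /a/ → [+round]; 9 /a/ → [+round]; bound reached.
From /u/ at 17 rightward: word edge.
Targets with no active source: positions 1 5 6 10 11 12 13 14 15 16 stay [-round].
[+round] positions on the surface: 2 3 4 7 8 9 17.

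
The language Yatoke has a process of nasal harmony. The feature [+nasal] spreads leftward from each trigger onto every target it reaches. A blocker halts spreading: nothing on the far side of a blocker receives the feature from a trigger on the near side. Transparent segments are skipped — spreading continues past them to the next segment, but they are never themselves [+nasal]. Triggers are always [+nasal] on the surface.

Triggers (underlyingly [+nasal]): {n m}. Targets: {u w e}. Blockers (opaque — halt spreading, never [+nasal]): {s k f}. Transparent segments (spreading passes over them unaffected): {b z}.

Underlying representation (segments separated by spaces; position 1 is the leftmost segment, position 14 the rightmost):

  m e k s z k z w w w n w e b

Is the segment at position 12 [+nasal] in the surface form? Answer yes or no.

no

From /m/ at 1 leftward: word edge.
From /n/ at 11 leftward: 10 /w/ → [+nasal]; 9 /w/ → [+nasal]; 8 /w/ → [+nasal]; 7 /z/ transparent; 6 /k/ blocks.
Targets with no active source: positions 2 12 13 stay [-nasal].
[+nasal] positions on the surface: 1 8 9 10 11.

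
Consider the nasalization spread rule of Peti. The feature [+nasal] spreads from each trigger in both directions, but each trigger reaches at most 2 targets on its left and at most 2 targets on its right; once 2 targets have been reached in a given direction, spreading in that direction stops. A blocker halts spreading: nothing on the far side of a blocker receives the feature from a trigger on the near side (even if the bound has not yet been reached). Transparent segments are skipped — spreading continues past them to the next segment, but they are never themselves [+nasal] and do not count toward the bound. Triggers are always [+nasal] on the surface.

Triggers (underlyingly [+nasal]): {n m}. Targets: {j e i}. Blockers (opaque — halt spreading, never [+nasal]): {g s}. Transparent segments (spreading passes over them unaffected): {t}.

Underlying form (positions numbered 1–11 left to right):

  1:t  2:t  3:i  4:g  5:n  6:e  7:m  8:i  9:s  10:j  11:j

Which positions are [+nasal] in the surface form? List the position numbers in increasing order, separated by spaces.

From /n/ at 5 rightward: 6 /e/ → [+nasal]; 7 /m/ is itself a trigger — this domain ends here.
From /n/ at 5 leftward: 4 /g/ blocks.
From /m/ at 7 rightward: 8 /i/ → [+nasal]; 9 /s/ blocks.
From /m/ at 7 leftward: 6 /e/ → [+nasal]; 5 /n/ is itself a trigger — this domain ends here.
Targets with no active source: positions 3 10 11 stay [-nasal].

5 6 7 8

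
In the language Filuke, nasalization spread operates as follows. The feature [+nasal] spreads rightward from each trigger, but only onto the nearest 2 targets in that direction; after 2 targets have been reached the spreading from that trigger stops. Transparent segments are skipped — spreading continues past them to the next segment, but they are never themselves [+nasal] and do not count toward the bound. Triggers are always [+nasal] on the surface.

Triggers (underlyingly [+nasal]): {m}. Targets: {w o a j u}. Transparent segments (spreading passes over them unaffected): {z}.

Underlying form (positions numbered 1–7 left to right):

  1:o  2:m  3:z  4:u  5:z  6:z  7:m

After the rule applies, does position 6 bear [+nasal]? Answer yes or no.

From /m/ at 2 rightward: 3 /z/ transparent; 4 /u/ → [+nasal]; 5 /z/ transparent; 6 /z/ transparent; 7 /m/ is itself a trigger — this domain ends here.
From /m/ at 7 rightward: word edge.
Target with no active source: position 1 stays [-nasal].
[+nasal] positions on the surface: 2 4 7.

no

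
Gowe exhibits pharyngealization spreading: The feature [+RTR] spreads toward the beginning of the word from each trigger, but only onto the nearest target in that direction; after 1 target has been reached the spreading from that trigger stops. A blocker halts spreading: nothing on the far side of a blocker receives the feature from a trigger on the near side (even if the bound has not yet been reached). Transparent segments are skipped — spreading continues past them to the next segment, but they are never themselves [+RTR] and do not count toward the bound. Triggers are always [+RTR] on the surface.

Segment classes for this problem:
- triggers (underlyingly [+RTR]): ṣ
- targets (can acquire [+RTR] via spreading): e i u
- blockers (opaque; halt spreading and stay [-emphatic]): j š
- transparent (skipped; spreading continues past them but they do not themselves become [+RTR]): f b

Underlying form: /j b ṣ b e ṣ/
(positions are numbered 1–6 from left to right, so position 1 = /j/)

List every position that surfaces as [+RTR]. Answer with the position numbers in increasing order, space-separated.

From /ṣ/ at 3 leftward: 2 /b/ transparent; 1 /j/ blocks.
From /ṣ/ at 6 leftward: 5 /e/ → [+RTR]; bound reached.

3 5 6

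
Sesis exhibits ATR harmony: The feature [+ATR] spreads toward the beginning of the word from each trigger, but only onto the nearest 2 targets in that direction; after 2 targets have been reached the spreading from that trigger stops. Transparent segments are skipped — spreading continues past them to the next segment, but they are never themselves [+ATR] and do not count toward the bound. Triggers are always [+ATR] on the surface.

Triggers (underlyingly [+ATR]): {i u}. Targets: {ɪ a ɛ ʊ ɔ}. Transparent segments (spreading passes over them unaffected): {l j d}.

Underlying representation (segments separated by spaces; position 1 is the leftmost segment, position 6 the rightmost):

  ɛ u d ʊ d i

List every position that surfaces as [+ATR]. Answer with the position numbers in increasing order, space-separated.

1 2 4 6

From /u/ at 2 leftward: 1 /ɛ/ → [+ATR]; word edge.
From /i/ at 6 leftward: 5 /d/ transparent; 4 /ʊ/ → [+ATR]; 3 /d/ transparent; 2 /u/ is itself a trigger — this domain ends here.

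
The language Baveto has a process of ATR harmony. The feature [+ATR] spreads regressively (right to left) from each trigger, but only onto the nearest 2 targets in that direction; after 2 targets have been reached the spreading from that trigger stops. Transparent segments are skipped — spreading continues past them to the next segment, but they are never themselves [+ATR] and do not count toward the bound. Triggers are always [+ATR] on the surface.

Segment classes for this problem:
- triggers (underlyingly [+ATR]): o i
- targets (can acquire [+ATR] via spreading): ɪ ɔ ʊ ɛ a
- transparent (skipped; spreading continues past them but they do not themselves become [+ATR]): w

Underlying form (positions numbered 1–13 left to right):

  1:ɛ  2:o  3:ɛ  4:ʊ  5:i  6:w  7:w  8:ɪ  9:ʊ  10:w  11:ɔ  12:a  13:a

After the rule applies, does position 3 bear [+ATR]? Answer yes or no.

yes

From /o/ at 2 leftward: 1 /ɛ/ → [+ATR]; word edge.
From /i/ at 5 leftward: 4 /ʊ/ → [+ATR]; 3 /ɛ/ → [+ATR]; bound reached.
Targets with no active source: positions 8 9 11 12 13 stay [-ATR].
[+ATR] positions on the surface: 1 2 3 4 5.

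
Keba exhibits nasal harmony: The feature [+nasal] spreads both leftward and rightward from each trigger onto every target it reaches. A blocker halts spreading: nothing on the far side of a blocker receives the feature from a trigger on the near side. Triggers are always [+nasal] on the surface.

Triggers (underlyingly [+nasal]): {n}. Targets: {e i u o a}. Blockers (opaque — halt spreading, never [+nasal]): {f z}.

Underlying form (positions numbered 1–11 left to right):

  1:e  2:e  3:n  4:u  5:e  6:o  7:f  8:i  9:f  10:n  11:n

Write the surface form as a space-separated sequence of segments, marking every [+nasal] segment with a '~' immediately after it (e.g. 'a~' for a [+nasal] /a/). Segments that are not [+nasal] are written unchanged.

From /n/ at 3 rightward: 4 /u/ → [+nasal]; 5 /e/ → [+nasal]; 6 /o/ → [+nasal]; 7 /f/ blocks.
From /n/ at 3 leftward: 2 /e/ → [+nasal]; 1 /e/ → [+nasal]; word edge.
From /n/ at 10 rightward: 11 /n/ is itself a trigger — this domain ends here.
From /n/ at 10 leftward: 9 /f/ blocks.
From /n/ at 11 rightward: word edge.
From /n/ at 11 leftward: 10 /n/ is itself a trigger — this domain ends here.
Target with no active source: position 8 stays [-nasal].
[+nasal] positions on the surface: 1 2 3 4 5 6 10 11.

e~ e~ n~ u~ e~ o~ f i f n~ n~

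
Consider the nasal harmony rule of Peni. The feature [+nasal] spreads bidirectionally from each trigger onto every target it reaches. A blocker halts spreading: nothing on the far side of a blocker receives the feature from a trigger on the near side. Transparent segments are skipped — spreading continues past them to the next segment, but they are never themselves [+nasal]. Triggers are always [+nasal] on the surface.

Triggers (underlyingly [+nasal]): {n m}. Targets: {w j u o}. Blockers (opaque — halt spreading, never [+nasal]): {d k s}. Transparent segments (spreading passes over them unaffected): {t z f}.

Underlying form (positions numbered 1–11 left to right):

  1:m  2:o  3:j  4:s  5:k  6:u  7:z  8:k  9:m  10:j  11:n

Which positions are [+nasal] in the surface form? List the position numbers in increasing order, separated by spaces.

From /m/ at 1 rightward: 2 /o/ → [+nasal]; 3 /j/ → [+nasal]; 4 /s/ blocks.
From /m/ at 1 leftward: word edge.
From /m/ at 9 rightward: 10 /j/ → [+nasal]; 11 /n/ is itself a trigger — this domain ends here.
From /m/ at 9 leftward: 8 /k/ blocks.
From /n/ at 11 rightward: word edge.
From /n/ at 11 leftward: 10 /j/ → [+nasal]; 9 /m/ is itself a trigger — this domain ends here.
Target with no active source: position 6 stays [-nasal].

1 2 3 9 10 11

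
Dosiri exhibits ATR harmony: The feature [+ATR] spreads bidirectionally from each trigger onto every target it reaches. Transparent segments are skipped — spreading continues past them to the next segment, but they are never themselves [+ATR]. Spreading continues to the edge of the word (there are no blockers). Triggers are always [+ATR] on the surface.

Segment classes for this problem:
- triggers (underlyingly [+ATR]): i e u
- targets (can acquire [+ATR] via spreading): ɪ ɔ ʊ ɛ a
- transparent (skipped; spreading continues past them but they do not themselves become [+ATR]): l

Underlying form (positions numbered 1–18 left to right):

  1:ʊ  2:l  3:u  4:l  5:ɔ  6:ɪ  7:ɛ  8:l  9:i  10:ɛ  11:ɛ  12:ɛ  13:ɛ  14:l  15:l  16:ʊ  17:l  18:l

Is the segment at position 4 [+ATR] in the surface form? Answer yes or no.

no

From /u/ at 3 rightward: 4 /l/ transparent; 5 /ɔ/ → [+ATR]; 6 /ɪ/ → [+ATR]; 7 /ɛ/ → [+ATR]; 8 /l/ transparent; 9 /i/ is itself a trigger — this domain ends here.
From /u/ at 3 leftward: 2 /l/ transparent; 1 /ʊ/ → [+ATR]; word edge.
From /i/ at 9 rightward: 10 /ɛ/ → [+ATR]; 11 /ɛ/ → [+ATR]; 12 /ɛ/ → [+ATR]; 13 /ɛ/ → [+ATR]; 14 /l/ transparent; 15 /l/ transparent; 16 /ʊ/ → [+ATR]; 17 /l/ transparent; 18 /l/ transparent; word edge.
From /i/ at 9 leftward: 8 /l/ transparent; 7 /ɛ/ → [+ATR]; 6 /ɪ/ → [+ATR]; 5 /ɔ/ → [+ATR]; 4 /l/ transparent; 3 /u/ is itself a trigger — this domain ends here.
[+ATR] positions on the surface: 1 3 5 6 7 9 10 11 12 13 16.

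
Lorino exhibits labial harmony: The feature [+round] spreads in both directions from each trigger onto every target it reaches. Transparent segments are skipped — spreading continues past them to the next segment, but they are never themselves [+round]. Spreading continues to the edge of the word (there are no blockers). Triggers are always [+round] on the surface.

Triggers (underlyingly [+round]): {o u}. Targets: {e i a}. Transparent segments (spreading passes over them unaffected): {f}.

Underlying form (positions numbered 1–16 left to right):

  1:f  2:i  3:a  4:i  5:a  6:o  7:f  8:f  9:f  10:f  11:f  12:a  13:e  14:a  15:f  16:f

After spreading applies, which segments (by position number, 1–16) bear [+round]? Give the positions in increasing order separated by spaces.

2 3 4 5 6 12 13 14

From /o/ at 6 rightward: 7 /f/ transparent; 8 /f/ transparent; 9 /f/ transparent; 10 /f/ transparent; 11 /f/ transparent; 12 /a/ → [+round]; 13 /e/ → [+round]; 14 /a/ → [+round]; 15 /f/ transparent; 16 /f/ transparent; word edge.
From /o/ at 6 leftward: 5 /a/ → [+round]; 4 /i/ → [+round]; 3 /a/ → [+round]; 2 /i/ → [+round]; 1 /f/ transparent; word edge.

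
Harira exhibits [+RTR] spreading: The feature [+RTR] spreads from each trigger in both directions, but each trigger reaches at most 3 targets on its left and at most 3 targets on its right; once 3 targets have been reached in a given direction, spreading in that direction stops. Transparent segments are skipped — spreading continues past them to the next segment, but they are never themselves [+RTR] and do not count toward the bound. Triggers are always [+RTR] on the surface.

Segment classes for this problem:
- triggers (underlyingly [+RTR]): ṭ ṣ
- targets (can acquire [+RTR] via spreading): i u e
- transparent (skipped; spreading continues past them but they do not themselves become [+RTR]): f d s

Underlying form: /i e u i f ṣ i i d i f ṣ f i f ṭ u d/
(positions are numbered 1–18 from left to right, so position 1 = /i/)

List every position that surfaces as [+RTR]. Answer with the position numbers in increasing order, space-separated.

2 3 4 6 7 8 10 12 14 16 17

From /ṣ/ at 6 rightward: 7 /i/ → [+RTR]; 8 /i/ → [+RTR]; 9 /d/ transparent; 10 /i/ → [+RTR]; bound reached.
From /ṣ/ at 6 leftward: 5 /f/ transparent; 4 /i/ → [+RTR]; 3 /u/ → [+RTR]; 2 /e/ → [+RTR]; bound reached.
From /ṣ/ at 12 rightward: 13 /f/ transparent; 14 /i/ → [+RTR]; 15 /f/ transparent; 16 /ṭ/ is itself a trigger — this domain ends here.
From /ṣ/ at 12 leftward: 11 /f/ transparent; 10 /i/ → [+RTR]; 9 /d/ transparent; 8 /i/ → [+RTR]; 7 /i/ → [+RTR]; bound reached.
From /ṭ/ at 16 rightward: 17 /u/ → [+RTR]; 18 /d/ transparent; word edge.
From /ṭ/ at 16 leftward: 15 /f/ transparent; 14 /i/ → [+RTR]; 13 /f/ transparent; 12 /ṣ/ is itself a trigger — this domain ends here.
Target with no active source: position 1 stays [-emphatic].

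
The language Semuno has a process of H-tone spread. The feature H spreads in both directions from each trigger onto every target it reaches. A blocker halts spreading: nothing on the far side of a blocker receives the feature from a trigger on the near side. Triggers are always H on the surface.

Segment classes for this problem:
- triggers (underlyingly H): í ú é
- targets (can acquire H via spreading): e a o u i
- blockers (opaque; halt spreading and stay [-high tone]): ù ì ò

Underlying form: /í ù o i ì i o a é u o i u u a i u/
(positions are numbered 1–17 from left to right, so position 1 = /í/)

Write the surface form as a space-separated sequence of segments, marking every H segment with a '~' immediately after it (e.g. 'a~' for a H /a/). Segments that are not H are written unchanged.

í~ ù o i ì i~ o~ a~ é~ u~ o~ i~ u~ u~ a~ i~ u~

From /í/ at 1 rightward: 2 /ù/ blocks.
From /í/ at 1 leftward: word edge.
From /é/ at 9 rightward: 10 /u/ → H; 11 /o/ → H; 12 /i/ → H; 13 /u/ → H; 14 /u/ → H; 15 /a/ → H; 16 /i/ → H; 17 /u/ → H; word edge.
From /é/ at 9 leftward: 8 /a/ → H; 7 /o/ → H; 6 /i/ → H; 5 /ì/ blocks.
Targets with no active source: positions 3 4 stay [-high tone].
H positions on the surface: 1 6 7 8 9 10 11 12 13 14 15 16 17.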